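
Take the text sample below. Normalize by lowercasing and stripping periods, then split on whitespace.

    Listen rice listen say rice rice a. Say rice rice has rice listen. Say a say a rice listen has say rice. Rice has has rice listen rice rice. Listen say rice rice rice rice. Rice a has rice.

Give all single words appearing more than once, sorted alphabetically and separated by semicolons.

Unigram counts meeting the condition (more than once):
  a: 4
  has: 5
  listen: 6
  rice: 18
  say: 6

a; has; listen; rice; say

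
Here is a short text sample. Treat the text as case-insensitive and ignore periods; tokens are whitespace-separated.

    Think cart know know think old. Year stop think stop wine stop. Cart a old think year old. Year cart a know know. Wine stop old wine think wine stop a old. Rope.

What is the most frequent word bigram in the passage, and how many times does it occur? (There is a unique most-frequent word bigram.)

"wine stop", 3 times

Bigram frequencies (highest first):
  wine stop: 3
  know know: 2
  old year: 2
  cart a: 2
  a old: 2
  think cart: 1
  … (20 more, each ≤ 1)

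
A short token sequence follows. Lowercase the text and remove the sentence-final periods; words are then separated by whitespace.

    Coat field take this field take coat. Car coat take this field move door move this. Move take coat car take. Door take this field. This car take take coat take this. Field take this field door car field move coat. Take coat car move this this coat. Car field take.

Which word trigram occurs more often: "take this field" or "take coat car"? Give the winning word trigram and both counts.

"take this field" (5 vs 3)

"take this field": 5 occurrences
"take coat car": 3 occurrences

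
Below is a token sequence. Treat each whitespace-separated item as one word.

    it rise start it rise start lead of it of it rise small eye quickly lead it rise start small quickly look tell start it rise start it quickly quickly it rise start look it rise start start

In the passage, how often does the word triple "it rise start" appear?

Scanning the 36 overlapping trigram windows for "it rise start":
  position 1–3: it rise start
  position 4–6: it rise start
  position 17–19: it rise start
  position 25–27: it rise start
  position 31–33: it rise start
  position 35–37: it rise start

6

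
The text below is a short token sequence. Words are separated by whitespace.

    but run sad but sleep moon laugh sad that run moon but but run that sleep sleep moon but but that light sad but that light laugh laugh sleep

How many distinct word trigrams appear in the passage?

29 tokens → 27 trigram windows in total.
Repeated trigrams (each contributes count−1 duplicates):
  but that light: 2
  moon but but: 2
2 duplicate windows → 27 − 2 = 25 distinct.

25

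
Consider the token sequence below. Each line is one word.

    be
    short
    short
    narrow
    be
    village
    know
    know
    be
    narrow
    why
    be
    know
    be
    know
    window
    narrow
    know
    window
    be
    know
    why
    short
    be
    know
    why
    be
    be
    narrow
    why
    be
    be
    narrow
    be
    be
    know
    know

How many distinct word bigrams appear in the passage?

37 tokens → 36 bigram windows in total.
Repeated bigrams (each contributes count−1 duplicates):
  be know: 5
  be be: 3
  be narrow: 3
  why be: 3
  know be: 2
  know know: 2
  know why: 2
  know window: 2
  … (2 more repeated)
16 duplicate windows → 36 − 16 = 20 distinct.

20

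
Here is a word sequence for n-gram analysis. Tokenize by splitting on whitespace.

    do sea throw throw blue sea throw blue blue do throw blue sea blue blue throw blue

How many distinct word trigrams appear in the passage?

14

17 tokens → 15 trigram windows in total.
Repeated trigrams (each contributes count−1 duplicates):
  throw blue sea: 2
1 duplicate windows → 15 − 1 = 14 distinct.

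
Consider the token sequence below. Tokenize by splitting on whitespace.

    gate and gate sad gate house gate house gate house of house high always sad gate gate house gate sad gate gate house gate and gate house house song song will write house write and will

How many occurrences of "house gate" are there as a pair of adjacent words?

Scanning the 35 overlapping bigram windows for "house gate":
  position 6–7: house gate
  position 8–9: house gate
  position 18–19: house gate
  position 23–24: house gate

4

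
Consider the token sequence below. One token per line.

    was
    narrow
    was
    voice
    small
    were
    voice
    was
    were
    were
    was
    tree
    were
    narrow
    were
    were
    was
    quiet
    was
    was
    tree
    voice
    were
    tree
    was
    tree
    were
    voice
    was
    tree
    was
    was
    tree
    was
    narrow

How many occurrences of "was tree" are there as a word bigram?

Scanning the 34 overlapping bigram windows for "was tree":
  position 11–12: was tree
  position 20–21: was tree
  position 25–26: was tree
  position 29–30: was tree
  position 32–33: was tree

5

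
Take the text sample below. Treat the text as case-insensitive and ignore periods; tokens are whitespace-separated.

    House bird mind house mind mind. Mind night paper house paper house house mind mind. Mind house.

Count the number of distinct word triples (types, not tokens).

17 tokens → 15 trigram windows in total.
Repeated trigrams (each contributes count−1 duplicates):
  house mind mind: 2
  mind mind mind: 2
2 duplicate windows → 15 − 2 = 13 distinct.

13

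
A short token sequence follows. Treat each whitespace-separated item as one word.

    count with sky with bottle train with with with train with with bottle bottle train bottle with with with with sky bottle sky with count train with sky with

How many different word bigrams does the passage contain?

15

29 tokens → 28 bigram windows in total.
Repeated bigrams (each contributes count−1 duplicates):
  with with: 6
  sky with: 3
  train with: 3
  with sky: 3
  bottle train: 2
  with bottle: 2
13 duplicate windows → 28 − 13 = 15 distinct.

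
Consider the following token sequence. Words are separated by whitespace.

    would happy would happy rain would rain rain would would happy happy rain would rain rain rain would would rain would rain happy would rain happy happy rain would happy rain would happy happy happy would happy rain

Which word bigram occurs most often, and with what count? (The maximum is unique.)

"rain would", 7 times

Bigram frequencies (highest first):
  rain would: 7
  would happy: 6
  happy rain: 5
  would rain: 5
  happy happy: 4
  happy would: 3
  … (3 more, each ≤ 3)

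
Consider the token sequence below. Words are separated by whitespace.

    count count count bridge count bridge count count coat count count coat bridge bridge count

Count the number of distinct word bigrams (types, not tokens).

15 tokens → 14 bigram windows in total.
Repeated bigrams (each contributes count−1 duplicates):
  count count: 4
  bridge count: 3
  count bridge: 2
  count coat: 2
7 duplicate windows → 14 − 7 = 7 distinct.

7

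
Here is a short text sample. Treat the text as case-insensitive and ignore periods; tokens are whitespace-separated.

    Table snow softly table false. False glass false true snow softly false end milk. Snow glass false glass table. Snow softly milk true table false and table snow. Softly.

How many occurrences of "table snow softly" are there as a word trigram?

3

Scanning the 27 overlapping trigram windows for "table snow softly":
  position 1–3: table snow softly
  position 19–21: table snow softly
  position 27–29: table snow softly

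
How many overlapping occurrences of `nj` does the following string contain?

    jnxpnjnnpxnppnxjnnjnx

Sliding a length-2 window over the 21 characters (20 positions):
  position 5–6: nj
  position 18–19: nj

2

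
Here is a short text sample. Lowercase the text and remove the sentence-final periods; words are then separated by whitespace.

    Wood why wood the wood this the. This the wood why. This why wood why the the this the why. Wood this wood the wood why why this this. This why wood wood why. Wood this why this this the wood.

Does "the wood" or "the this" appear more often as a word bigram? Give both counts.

"the wood": 4 occurrences
"the this": 2 occurrences

"the wood" (4 vs 2)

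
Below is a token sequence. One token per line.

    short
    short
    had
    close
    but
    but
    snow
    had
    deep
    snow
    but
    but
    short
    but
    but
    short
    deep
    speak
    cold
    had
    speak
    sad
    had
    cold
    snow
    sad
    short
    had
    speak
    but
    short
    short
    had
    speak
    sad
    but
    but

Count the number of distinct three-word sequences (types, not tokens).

37 tokens → 35 trigram windows in total.
Repeated trigrams (each contributes count−1 duplicates):
  but but short: 2
  had speak sad: 2
  short had speak: 2
  short short had: 2
4 duplicate windows → 35 − 4 = 31 distinct.

31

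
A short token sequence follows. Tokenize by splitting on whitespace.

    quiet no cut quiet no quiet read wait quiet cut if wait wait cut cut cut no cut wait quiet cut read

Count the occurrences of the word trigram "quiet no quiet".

Scanning the 20 overlapping trigram windows for "quiet no quiet":
  position 4–6: quiet no quiet

1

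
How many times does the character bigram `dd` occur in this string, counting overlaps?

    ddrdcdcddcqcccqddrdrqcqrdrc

3

Sliding a length-2 window over the 27 characters (26 positions):
  position 1–2: dd
  position 8–9: dd
  position 16–17: dd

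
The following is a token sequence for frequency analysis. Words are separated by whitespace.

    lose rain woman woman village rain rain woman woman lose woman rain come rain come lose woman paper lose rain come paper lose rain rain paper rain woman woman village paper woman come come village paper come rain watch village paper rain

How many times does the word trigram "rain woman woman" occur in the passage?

3

Scanning the 40 overlapping trigram windows for "rain woman woman":
  position 2–4: rain woman woman
  position 7–9: rain woman woman
  position 27–29: rain woman woman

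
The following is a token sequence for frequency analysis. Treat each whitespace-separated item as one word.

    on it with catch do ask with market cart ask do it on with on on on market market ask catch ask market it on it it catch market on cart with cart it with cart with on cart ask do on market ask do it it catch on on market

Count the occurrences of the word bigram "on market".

3

Scanning the 50 overlapping bigram windows for "on market":
  position 17–18: on market
  position 42–43: on market
  position 50–51: on market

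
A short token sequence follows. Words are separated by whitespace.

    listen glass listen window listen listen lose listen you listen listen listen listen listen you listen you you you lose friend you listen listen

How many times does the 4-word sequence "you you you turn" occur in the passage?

Scanning the 21 overlapping 4-gram windows for "you you you turn":
  (none found)

0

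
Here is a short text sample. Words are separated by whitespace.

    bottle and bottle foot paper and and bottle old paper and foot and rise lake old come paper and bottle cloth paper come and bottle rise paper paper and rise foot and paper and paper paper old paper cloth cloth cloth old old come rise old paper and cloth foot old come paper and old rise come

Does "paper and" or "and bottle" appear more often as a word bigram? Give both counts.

"paper and" (7 vs 4)

"paper and": 7 occurrences
"and bottle": 4 occurrences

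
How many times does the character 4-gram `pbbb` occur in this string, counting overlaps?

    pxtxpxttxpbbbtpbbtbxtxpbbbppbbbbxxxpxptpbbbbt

4

Sliding a length-4 window over the 45 characters (42 positions):
  position 10–13: pbbb
  position 23–26: pbbb
  position 28–31: pbbb
  position 40–43: pbbb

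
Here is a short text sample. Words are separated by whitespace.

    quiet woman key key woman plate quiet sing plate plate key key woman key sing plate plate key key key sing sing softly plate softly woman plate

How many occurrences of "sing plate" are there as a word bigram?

2

Scanning the 26 overlapping bigram windows for "sing plate":
  position 8–9: sing plate
  position 15–16: sing plate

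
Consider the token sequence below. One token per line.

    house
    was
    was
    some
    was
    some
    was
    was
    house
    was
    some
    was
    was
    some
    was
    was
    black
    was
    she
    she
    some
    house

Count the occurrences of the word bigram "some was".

4

Scanning the 21 overlapping bigram windows for "some was":
  position 4–5: some was
  position 6–7: some was
  position 11–12: some was
  position 14–15: some was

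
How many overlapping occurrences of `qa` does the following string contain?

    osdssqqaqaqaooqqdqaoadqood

4

Sliding a length-2 window over the 26 characters (25 positions):
  position 7–8: qa
  position 9–10: qa
  position 11–12: qa
  position 18–19: qa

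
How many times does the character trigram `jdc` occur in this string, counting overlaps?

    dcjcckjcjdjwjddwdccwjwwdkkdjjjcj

0

Sliding a length-3 window over the 32 characters (30 positions):
  (no match at any position)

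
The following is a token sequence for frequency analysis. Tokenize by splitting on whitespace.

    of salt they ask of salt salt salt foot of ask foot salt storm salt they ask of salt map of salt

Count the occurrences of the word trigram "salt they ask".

2

Scanning the 20 overlapping trigram windows for "salt they ask":
  position 2–4: salt they ask
  position 15–17: salt they ask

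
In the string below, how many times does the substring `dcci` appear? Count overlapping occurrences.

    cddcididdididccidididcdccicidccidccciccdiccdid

3

Sliding a length-4 window over the 46 characters (43 positions):
  position 13–16: dcci
  position 23–26: dcci
  position 29–32: dcci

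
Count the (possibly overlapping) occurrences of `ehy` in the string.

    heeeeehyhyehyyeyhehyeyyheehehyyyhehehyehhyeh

5

Sliding a length-3 window over the 44 characters (42 positions):
  position 6–8: ehy
  position 11–13: ehy
  position 18–20: ehy
  position 28–30: ehy
  position 36–38: ehy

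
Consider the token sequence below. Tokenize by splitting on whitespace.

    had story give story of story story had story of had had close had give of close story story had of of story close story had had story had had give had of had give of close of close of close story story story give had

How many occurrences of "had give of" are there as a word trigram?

Scanning the 44 overlapping trigram windows for "had give of":
  position 14–16: had give of
  position 34–36: had give of

2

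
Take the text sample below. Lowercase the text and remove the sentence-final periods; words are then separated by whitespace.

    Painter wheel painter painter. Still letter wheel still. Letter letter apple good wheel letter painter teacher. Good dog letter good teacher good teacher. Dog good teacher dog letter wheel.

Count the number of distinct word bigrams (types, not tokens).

29 tokens → 28 bigram windows in total.
Repeated bigrams (each contributes count−1 duplicates):
  good teacher: 3
  dog letter: 2
  letter wheel: 2
  still letter: 2
  teacher dog: 2
  teacher good: 2
7 duplicate windows → 28 − 7 = 21 distinct.

21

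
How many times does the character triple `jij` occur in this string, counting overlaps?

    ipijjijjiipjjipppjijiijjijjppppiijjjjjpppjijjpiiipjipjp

Sliding a length-3 window over the 55 characters (53 positions):
  position 5–7: jij
  position 18–20: jij
  position 24–26: jij
  position 42–44: jij

4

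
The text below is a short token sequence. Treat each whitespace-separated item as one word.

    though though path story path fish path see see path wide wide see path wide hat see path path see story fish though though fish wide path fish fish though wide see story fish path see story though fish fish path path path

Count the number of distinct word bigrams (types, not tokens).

24

43 tokens → 42 bigram windows in total.
Repeated bigrams (each contributes count−1 duplicates):
  fish path: 3
  path path: 3
  path see: 3
  see path: 3
  see story: 3
  fish fish: 2
  fish though: 2
  path fish: 2
  … (5 more repeated)
18 duplicate windows → 42 − 18 = 24 distinct.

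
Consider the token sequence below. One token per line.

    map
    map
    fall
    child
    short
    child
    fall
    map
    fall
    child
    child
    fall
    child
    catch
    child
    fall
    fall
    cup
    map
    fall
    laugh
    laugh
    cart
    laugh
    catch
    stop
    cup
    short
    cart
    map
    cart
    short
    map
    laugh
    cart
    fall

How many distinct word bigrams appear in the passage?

28

36 tokens → 35 bigram windows in total.
Repeated bigrams (each contributes count−1 duplicates):
  child fall: 3
  fall child: 3
  map fall: 3
  laugh cart: 2
7 duplicate windows → 35 − 7 = 28 distinct.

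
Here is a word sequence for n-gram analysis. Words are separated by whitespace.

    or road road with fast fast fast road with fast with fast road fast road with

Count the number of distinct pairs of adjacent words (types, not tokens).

8

16 tokens → 15 bigram windows in total.
Repeated bigrams (each contributes count−1 duplicates):
  fast road: 3
  road with: 3
  with fast: 3
  fast fast: 2
7 duplicate windows → 15 − 7 = 8 distinct.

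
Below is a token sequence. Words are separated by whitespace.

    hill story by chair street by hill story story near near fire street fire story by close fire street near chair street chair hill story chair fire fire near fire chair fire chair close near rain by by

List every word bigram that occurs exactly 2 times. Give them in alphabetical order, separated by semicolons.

Bigram counts meeting the condition (exactly 2 times):
  chair fire: 2
  chair street: 2
  fire chair: 2
  fire street: 2
  near fire: 2
  story by: 2

chair fire; chair street; fire chair; fire street; near fire; story by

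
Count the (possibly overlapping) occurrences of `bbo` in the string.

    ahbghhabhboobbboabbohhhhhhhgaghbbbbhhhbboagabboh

4

Sliding a length-3 window over the 48 characters (46 positions):
  position 14–16: bbo
  position 18–20: bbo
  position 39–41: bbo
  position 45–47: bbo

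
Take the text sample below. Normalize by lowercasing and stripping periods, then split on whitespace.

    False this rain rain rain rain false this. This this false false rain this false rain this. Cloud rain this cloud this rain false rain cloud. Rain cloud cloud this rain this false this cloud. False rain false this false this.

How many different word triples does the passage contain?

41 tokens → 39 trigram windows in total.
Repeated trigrams (each contributes count−1 duplicates):
  cloud this rain: 2
  false rain this: 2
  rain false this: 2
  rain rain rain: 2
  rain this cloud: 2
  rain this false: 2
  this false this: 2
7 duplicate windows → 39 − 7 = 32 distinct.

32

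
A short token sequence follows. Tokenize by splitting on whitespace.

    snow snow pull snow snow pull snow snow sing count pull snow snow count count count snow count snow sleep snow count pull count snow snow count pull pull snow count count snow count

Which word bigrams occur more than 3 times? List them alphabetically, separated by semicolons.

Bigram counts meeting the condition (more than 3 times):
  count snow: 4
  pull snow: 4
  snow count: 6
  snow snow: 5

count snow; pull snow; snow count; snow snow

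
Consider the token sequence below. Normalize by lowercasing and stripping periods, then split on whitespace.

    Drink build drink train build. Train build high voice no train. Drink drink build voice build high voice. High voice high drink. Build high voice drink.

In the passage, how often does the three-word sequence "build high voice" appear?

Scanning the 24 overlapping trigram windows for "build high voice":
  position 7–9: build high voice
  position 16–18: build high voice
  position 23–25: build high voice

3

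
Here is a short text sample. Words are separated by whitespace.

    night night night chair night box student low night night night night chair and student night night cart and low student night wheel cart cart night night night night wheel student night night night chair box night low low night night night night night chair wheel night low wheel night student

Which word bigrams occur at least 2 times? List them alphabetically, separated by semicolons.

low night; night chair; night low; night night; night wheel; student night; wheel night

Bigram counts meeting the condition (at least 2 times):
  low night: 2
  night chair: 4
  night low: 2
  night night: 15
  night wheel: 2
  student night: 3
  wheel night: 2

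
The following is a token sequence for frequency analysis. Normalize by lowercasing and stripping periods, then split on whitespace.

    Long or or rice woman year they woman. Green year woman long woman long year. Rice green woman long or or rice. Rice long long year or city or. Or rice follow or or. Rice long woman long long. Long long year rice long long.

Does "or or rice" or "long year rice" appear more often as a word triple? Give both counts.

"or or rice": 4 occurrences
"long year rice": 2 occurrences

"or or rice" (4 vs 2)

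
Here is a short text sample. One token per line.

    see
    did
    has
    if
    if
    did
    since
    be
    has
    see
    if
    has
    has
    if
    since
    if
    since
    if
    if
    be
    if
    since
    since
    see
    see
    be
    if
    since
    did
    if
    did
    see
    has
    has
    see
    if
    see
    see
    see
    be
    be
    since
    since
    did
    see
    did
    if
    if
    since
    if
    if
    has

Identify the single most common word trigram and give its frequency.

Trigram frequencies (highest first):
  if since if: 3
  has see if: 2
  since if if: 2
  be if since: 2
  see see be: 2
  see did has: 1
  … (38 more, each ≤ 1)

"if since if", 3 times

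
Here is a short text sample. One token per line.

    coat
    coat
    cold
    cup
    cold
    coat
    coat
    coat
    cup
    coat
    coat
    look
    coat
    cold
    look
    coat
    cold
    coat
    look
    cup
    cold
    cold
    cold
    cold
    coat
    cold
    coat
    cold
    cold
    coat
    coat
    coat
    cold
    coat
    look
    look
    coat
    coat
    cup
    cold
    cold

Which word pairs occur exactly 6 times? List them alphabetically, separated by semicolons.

coat cold; cold coat

Bigram counts meeting the condition (exactly 6 times):
  coat cold: 6
  cold coat: 6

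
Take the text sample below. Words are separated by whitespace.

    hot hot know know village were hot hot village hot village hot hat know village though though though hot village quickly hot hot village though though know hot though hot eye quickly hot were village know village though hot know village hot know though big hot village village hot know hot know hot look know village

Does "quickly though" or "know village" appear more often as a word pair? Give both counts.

"quickly though": 0 occurrences
"know village": 5 occurrences

"know village" (5 vs 0)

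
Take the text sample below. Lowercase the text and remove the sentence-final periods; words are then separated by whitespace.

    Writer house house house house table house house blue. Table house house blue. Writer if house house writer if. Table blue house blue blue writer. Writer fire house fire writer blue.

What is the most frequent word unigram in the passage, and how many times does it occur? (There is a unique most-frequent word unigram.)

"house", 12 times

Unigram frequencies (highest first):
  house: 12
  writer: 6
  blue: 6
  table: 3
  if: 2
  fire: 2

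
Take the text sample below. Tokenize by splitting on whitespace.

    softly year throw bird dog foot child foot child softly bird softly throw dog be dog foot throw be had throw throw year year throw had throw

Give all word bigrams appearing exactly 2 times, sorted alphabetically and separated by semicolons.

dog foot; foot child; had throw; year throw

Bigram counts meeting the condition (exactly 2 times):
  dog foot: 2
  foot child: 2
  had throw: 2
  year throw: 2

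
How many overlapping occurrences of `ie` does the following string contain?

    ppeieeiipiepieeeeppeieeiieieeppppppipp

6

Sliding a length-2 window over the 38 characters (37 positions):
  position 4–5: ie
  position 10–11: ie
  position 13–14: ie
  position 21–22: ie
  position 25–26: ie
  position 27–28: ie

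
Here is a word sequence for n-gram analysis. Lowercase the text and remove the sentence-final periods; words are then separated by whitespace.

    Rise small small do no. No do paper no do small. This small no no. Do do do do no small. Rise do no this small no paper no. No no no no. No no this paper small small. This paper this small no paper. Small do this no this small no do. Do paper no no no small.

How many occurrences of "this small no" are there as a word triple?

4

Scanning the 57 overlapping trigram windows for "this small no":
  position 12–14: this small no
  position 25–27: this small no
  position 42–44: this small no
  position 50–52: this small no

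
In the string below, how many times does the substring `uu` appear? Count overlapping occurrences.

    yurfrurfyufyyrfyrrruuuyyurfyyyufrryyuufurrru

Sliding a length-2 window over the 44 characters (43 positions):
  position 20–21: uu
  position 21–22: uu
  position 37–38: uu

3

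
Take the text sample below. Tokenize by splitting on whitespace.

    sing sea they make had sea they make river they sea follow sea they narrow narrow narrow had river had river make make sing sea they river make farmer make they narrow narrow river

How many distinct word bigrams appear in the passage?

23

34 tokens → 33 bigram windows in total.
Repeated bigrams (each contributes count−1 duplicates):
  sea they: 4
  narrow narrow: 3
  had river: 2
  river make: 2
  sing sea: 2
  they make: 2
  they narrow: 2
10 duplicate windows → 33 − 10 = 23 distinct.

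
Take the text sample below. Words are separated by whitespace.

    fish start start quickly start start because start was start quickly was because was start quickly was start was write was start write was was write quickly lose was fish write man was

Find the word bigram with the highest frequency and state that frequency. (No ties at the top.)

Bigram frequencies (highest first):
  was start: 4
  start quickly: 3
  start start: 2
  start was: 2
  quickly was: 2
  was write: 2
  … (16 more, each ≤ 2)

"was start", 4 times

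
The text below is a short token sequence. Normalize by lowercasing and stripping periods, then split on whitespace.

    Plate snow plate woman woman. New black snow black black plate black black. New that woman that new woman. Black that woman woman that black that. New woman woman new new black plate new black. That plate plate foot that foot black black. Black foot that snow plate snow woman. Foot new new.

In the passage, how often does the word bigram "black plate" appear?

2

Scanning the 52 overlapping bigram windows for "black plate":
  position 10–11: black plate
  position 32–33: black plate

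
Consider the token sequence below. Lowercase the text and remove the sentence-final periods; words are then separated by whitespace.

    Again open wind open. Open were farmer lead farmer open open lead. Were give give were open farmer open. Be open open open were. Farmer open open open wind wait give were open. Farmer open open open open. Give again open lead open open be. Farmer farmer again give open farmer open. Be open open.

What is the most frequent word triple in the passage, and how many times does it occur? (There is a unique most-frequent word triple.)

Trigram frequencies (highest first):
  open open open: 4
  farmer open open: 3
  open farmer open: 3
  open open were: 2
  open were farmer: 2
  give were open: 2
  … (33 more, each ≤ 2)

"open open open", 4 times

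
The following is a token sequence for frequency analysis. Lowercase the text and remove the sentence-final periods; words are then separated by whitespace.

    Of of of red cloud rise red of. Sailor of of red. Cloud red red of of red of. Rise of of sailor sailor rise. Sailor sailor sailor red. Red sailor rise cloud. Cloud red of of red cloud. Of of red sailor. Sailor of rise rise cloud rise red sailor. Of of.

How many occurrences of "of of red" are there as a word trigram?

5

Scanning the 51 overlapping trigram windows for "of of red":
  position 2–4: of of red
  position 10–12: of of red
  position 16–18: of of red
  position 36–38: of of red
  position 40–42: of of red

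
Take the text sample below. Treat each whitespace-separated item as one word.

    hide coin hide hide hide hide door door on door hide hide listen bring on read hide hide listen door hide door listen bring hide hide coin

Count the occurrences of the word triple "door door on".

1

Scanning the 25 overlapping trigram windows for "door door on":
  position 7–9: door door on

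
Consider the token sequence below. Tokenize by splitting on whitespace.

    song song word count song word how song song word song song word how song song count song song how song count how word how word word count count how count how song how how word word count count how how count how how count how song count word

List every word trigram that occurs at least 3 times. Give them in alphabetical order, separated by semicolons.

Trigram counts meeting the condition (at least 3 times):
  how count how: 3
  song song word: 3

how count how; song song word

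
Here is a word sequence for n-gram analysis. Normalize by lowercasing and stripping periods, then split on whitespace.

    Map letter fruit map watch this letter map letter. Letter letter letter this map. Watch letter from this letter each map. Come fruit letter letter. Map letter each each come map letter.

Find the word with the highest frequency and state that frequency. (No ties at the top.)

Unigram frequencies (highest first):
  letter: 12
  map: 7
  this: 3
  each: 3
  fruit: 2
  watch: 2
  … (2 more, each ≤ 2)

"letter", 12 times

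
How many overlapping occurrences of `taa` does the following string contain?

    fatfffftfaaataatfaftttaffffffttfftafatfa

1

Sliding a length-3 window over the 40 characters (38 positions):
  position 13–15: taa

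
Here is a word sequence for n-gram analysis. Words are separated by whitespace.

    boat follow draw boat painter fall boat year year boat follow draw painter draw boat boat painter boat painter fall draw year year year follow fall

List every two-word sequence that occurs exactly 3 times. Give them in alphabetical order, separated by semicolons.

boat painter; year year

Bigram counts meeting the condition (exactly 3 times):
  boat painter: 3
  year year: 3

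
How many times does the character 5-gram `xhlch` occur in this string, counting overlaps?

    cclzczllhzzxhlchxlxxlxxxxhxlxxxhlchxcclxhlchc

Sliding a length-5 window over the 45 characters (41 positions):
  position 12–16: xhlch
  position 31–35: xhlch
  position 40–44: xhlch

3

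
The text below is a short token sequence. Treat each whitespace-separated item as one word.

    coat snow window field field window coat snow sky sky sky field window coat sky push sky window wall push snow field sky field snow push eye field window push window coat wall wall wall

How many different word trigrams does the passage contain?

35 tokens → 33 trigram windows in total.
Repeated trigrams (each contributes count−1 duplicates):
  field window coat: 2
1 duplicate windows → 33 − 1 = 32 distinct.

32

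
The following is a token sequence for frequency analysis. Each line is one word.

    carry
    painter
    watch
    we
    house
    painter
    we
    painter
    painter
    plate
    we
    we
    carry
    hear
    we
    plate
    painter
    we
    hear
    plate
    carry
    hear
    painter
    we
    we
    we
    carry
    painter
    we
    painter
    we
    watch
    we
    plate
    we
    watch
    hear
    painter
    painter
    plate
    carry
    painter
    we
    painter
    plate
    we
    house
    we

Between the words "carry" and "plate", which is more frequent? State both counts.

"plate" (6 vs 5)

"carry": 5 occurrences
"plate": 6 occurrences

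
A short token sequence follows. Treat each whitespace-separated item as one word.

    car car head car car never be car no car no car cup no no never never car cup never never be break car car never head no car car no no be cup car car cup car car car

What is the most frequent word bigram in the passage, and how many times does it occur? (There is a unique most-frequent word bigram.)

"car car", 7 times

Bigram frequencies (highest first):
  car car: 7
  car no: 3
  no car: 3
  car cup: 3
  car never: 2
  never be: 2
  … (16 more, each ≤ 2)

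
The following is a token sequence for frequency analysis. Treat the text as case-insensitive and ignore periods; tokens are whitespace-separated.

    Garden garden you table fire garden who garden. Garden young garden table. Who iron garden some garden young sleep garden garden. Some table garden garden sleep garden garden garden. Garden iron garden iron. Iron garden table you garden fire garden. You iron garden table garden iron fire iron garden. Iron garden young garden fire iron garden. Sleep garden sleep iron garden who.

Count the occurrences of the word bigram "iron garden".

Scanning the 61 overlapping bigram windows for "iron garden":
  position 14–15: iron garden
  position 31–32: iron garden
  position 34–35: iron garden
  position 42–43: iron garden
  position 48–49: iron garden
  position 50–51: iron garden
  position 55–56: iron garden
  position 60–61: iron garden

8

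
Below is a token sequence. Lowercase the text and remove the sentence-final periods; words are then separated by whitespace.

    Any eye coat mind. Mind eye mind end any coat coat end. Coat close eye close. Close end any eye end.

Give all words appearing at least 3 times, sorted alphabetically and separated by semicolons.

any; close; coat; end; eye; mind

Unigram counts meeting the condition (at least 3 times):
  any: 3
  close: 3
  coat: 4
  end: 4
  eye: 4
  mind: 3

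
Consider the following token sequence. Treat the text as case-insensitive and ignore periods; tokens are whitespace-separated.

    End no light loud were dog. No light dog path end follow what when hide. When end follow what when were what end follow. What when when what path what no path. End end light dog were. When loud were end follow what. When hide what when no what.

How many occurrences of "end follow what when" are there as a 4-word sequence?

4

Scanning the 46 overlapping 4-gram windows for "end follow what when":
  position 11–14: end follow what when
  position 17–20: end follow what when
  position 23–26: end follow what when
  position 41–44: end follow what when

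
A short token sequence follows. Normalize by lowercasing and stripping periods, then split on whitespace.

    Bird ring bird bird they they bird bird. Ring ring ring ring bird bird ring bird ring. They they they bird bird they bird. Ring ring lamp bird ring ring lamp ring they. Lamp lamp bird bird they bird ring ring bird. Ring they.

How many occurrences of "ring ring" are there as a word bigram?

Scanning the 43 overlapping bigram windows for "ring ring":
  position 9–10: ring ring
  position 10–11: ring ring
  position 11–12: ring ring
  position 25–26: ring ring
  position 29–30: ring ring
  position 40–41: ring ring

6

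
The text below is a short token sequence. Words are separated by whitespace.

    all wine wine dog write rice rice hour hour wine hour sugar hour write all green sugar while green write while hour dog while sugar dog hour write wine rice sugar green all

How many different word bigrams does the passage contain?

31

33 tokens → 32 bigram windows in total.
Repeated bigrams (each contributes count−1 duplicates):
  hour write: 2
1 duplicate windows → 32 − 1 = 31 distinct.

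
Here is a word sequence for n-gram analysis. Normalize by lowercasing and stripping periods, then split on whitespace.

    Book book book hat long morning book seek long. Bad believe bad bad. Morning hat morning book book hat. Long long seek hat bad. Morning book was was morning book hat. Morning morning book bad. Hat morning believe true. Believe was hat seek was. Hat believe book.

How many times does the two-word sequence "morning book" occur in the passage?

5

Scanning the 46 overlapping bigram windows for "morning book":
  position 6–7: morning book
  position 16–17: morning book
  position 25–26: morning book
  position 29–30: morning book
  position 33–34: morning book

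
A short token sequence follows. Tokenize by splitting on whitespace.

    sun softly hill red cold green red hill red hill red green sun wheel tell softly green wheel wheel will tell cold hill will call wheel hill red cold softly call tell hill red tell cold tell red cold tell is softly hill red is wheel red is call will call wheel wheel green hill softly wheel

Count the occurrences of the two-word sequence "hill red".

Scanning the 56 overlapping bigram windows for "hill red":
  position 3–4: hill red
  position 8–9: hill red
  position 10–11: hill red
  position 27–28: hill red
  position 33–34: hill red
  position 43–44: hill red

6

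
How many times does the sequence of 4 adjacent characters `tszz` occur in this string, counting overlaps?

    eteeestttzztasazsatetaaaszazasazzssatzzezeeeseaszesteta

0

Sliding a length-4 window over the 55 characters (52 positions):
  (no match at any position)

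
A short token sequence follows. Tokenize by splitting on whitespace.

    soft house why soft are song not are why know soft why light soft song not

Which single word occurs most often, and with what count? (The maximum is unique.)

Unigram frequencies (highest first):
  soft: 4
  why: 3
  are: 2
  song: 2
  not: 2
  house: 1
  … (2 more, each ≤ 1)

"soft", 4 times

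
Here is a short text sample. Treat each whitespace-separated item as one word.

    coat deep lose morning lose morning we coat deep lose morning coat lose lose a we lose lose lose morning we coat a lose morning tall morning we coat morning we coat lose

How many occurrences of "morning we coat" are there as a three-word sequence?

4

Scanning the 31 overlapping trigram windows for "morning we coat":
  position 6–8: morning we coat
  position 20–22: morning we coat
  position 27–29: morning we coat
  position 30–32: morning we coat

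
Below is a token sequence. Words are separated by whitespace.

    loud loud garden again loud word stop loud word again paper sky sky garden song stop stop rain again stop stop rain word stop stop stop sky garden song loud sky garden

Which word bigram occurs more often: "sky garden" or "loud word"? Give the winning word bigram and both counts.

"sky garden" (3 vs 2)

"sky garden": 3 occurrences
"loud word": 2 occurrences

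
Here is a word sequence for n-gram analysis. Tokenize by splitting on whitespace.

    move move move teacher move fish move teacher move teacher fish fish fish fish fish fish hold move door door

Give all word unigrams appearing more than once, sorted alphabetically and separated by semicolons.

Unigram counts meeting the condition (more than once):
  door: 2
  fish: 7
  move: 7
  teacher: 3

door; fish; move; teacher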